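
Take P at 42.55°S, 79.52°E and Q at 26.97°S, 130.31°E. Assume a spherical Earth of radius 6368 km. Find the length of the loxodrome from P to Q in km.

Δψ = ln[tan(π/4+φ₂/2)/tan(π/4+φ₁/2)] = +0.3330;  Δφ = +0.2719 rad,  Δλ = +0.8865 rad
q = Δφ/Δψ = 0.8166
d = R·√(Δφ² + q²Δλ²) = 6368·0.77323 = 4924 km

4924 km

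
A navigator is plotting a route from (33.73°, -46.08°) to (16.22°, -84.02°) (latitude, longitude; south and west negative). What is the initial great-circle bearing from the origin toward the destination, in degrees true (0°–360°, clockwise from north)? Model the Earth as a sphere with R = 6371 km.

θ = atan2( sin Δλ·cos φ₂ ,  cos φ₁ sin φ₂ − sin φ₁ cos φ₂ cos Δλ )
  = atan2(-0.5904, -0.1882) = 252.32°

252.3°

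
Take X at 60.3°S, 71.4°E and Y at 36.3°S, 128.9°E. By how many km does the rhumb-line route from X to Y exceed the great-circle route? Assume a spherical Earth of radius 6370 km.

Great circle: cos σ = sin φ₁ sin φ₂ + cos φ₁ cos φ₂ cos Δλ,  σ = 0.7542 rad → d_gc = 4804.6 km
Rhumb line: Δψ = +0.6467, q = Δφ/Δψ = 0.6477, d_rh = R√(Δφ²+q²Δλ²) = 4925.8 km
Excess = 4925.8 − 4804.6 = 121.2 ≈ 121 km

121 km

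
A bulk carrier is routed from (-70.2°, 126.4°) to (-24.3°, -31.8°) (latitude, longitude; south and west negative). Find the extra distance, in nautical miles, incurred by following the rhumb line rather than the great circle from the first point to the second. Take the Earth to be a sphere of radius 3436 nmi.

Great circle: cos σ = sin φ₁ sin φ₂ + cos φ₁ cos φ₂ cos Δλ,  σ = 1.4701 rad → d_gc = 5051.2 nmi
Rhumb line: Δψ = +1.3082, q = Δφ/Δψ = 0.6124, d_rh = R√(Δφ²+q²Δλ²) = 6428.6 nmi
Excess = 6428.6 − 5051.2 = 1377.4 ≈ 1377 nmi

1377 nmi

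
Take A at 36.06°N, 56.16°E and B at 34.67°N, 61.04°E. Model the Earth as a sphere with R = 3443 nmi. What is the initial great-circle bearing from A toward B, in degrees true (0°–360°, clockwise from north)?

107.8°

θ = atan2( sin Δλ·cos φ₂ ,  cos φ₁ sin φ₂ − sin φ₁ cos φ₂ cos Δλ )
  = atan2(+0.0700, -0.0225) = 107.83°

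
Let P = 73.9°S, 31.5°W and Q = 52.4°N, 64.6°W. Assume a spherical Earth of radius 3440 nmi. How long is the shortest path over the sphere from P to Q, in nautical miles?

7702 nmi

cos σ = sin φ₁ sin φ₂ + cos φ₁ cos φ₂ cos Δλ
      = sin(-73.90°)sin(52.40°) + cos(-73.90°)cos(52.40°)cos(-33.10°) = -0.6195
σ = 128.278° → d = Rσ = 3440·2.23887 = 7702 nmi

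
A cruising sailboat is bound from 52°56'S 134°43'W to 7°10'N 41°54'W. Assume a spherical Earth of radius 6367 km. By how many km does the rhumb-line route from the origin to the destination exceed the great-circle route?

287 km

Great circle: cos σ = sin φ₁ sin φ₂ + cos φ₁ cos φ₂ cos Δλ,  σ = 1.7001 rad → d_gc = 10824.5 km
Rhumb line: Δψ = +1.2183, q = Δφ/Δψ = 0.8610, d_rh = R√(Δφ²+q²Δλ²) = 11111.5 km
Excess = 11111.5 − 10824.5 = 287.0 ≈ 287 km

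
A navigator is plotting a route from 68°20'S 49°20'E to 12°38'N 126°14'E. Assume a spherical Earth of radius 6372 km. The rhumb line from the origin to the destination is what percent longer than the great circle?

Great circle: σ = 1.6927 rad → d_gc = Rσ = 10785.9 km
Rhumb: Δφ = +1.4131, Δλ = +1.3422, Δψ = +1.8759, q = Δφ/Δψ = 0.7533 → d_rh = R√(Δφ²+q²Δλ²) = 11071.9 km
Excess = (11071.9 − 10785.9) / 10785.9 = 286.0 / 10785.9 = 2.652% ≈ 2.7%

2.7%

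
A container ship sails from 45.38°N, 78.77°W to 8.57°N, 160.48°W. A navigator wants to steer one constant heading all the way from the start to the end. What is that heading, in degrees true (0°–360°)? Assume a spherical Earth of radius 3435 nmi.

Meridional parts: M(φ₁)=+0.8908, M(φ₂)=+0.1501 → ΔM = -0.7406;  Δλ = -1.4261 rad
tan C = Δλ / ΔM = +1.9255 → C = 242.55°

242.6°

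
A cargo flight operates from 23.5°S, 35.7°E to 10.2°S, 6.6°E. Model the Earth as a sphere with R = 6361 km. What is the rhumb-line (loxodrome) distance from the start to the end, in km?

Δψ = ln[tan(π/4+φ₂/2)/tan(π/4+φ₁/2)] = +0.2432;  Δφ = +0.2321 rad,  Δλ = -0.5079 rad
q = Δφ/Δψ = 0.9545
d = R·√(Δφ² + q²Δλ²) = 6361·0.53750 = 3419 km

3419 km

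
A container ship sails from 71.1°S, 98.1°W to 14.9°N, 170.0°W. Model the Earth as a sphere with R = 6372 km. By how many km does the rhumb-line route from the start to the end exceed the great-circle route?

262 km

Great circle: cos σ = sin φ₁ sin φ₂ + cos φ₁ cos φ₂ cos Δλ,  σ = 1.7173 rad → d_gc = 10942.9 km
Rhumb line: Δψ = +2.0561, q = Δφ/Δψ = 0.7300, d_rh = R√(Δφ²+q²Δλ²) = 11204.9 km
Excess = 11204.9 − 10942.9 = 262.0 ≈ 262 km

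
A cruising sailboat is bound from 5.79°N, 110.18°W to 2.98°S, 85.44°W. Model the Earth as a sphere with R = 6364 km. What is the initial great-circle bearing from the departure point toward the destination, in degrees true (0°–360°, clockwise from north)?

108.9°

θ = atan2( sin Δλ·cos φ₂ ,  cos φ₁ sin φ₂ − sin φ₁ cos φ₂ cos Δλ )
  = atan2(+0.4179, -0.1432) = 108.92°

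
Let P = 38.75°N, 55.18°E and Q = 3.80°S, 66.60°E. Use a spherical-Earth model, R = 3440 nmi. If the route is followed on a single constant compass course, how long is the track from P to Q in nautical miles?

2633 nmi

Rhumb course C = atan2(Δλ, Δψ) with Δψ = ln[tan(π/4+φ₂/2)/tan(π/4+φ₁/2)] = -0.8011, Δλ = +0.1993 → C = 166.03°
d = R·|Δφ| / |cos C| = 3440·0.74264 / 0.97041 = 2633 nmi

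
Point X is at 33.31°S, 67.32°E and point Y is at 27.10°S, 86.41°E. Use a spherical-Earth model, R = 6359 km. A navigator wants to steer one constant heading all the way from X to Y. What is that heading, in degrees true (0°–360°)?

69.4°

Meridional parts: M(φ₁)=-0.6172, M(φ₂)=-0.4917 → ΔM = +0.1255;  Δλ = +0.3332 rad
tan C = Δλ / ΔM = +2.6545 → C = 69.36°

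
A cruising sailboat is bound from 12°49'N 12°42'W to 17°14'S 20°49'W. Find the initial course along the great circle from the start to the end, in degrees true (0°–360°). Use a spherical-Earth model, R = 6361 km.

N = sin Δλ·cos φ₂ = -0.1349;  D = cos φ₁ sin φ₂ − sin φ₁ cos φ₂ cos Δλ = -0.4986
initial course = atan2(N, D) = 195.13°

195.1°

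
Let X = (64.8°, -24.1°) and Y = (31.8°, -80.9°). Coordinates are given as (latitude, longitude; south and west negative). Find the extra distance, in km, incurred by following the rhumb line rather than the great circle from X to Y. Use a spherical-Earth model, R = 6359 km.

131 km

Great circle: cos σ = sin φ₁ sin φ₂ + cos φ₁ cos φ₂ cos Δλ,  σ = 0.8299 rad → d_gc = 5277.3 km
Rhumb line: Δψ = -0.9123, q = Δφ/Δψ = 0.6313, d_rh = R√(Δφ²+q²Δλ²) = 5408.6 km
Excess = 5408.6 − 5277.3 = 131.3 ≈ 131 km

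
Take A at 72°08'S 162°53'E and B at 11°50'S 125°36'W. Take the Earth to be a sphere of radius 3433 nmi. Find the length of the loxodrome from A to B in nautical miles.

4538 nmi

Rhumb course C = atan2(Δλ, Δψ) with Δψ = ln[tan(π/4+φ₂/2)/tan(π/4+φ₁/2)] = +1.6423, Δλ = +1.2482 → C = 37.24°
d = R·|Δφ| / |cos C| = 3433·1.05243 / 0.79614 = 4538 nmi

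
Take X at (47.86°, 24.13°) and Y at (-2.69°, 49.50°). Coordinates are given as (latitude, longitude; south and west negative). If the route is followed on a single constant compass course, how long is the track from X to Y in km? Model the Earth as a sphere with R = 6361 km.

Rhumb course C = atan2(Δλ, Δψ) with Δψ = ln[tan(π/4+φ₂/2)/tan(π/4+φ₁/2)] = -1.0008, Δλ = +0.4428 → C = 156.13°
d = R·|Δφ| / |cos C| = 6361·0.88226 / 0.91449 = 6137 km

6137 km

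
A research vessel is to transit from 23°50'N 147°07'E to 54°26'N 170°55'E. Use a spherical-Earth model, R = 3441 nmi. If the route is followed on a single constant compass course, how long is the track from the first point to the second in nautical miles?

2130 nmi

Rhumb course C = atan2(Δλ, Δψ) with Δψ = ln[tan(π/4+φ₂/2)/tan(π/4+φ₁/2)] = +0.7086, Δλ = +0.4154 → C = 30.38°
d = R·|Δφ| / |cos C| = 3441·0.53407 / 0.86270 = 2130 nmi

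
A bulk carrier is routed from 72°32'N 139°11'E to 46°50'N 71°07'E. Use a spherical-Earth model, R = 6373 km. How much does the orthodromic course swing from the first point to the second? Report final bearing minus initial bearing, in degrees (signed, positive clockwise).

Initial bearing θ₁ = atan2(sin Δλ cos φ₂, cos φ₁ sin φ₂ − sin φ₁ cos φ₂ cos Δλ) = 267.76°
Final bearing θ₂ = (initial bearing from the destination back to the start) + 180° = 206.00°
Δθ = θ₂ − θ₁ = -61.8°

-61.8°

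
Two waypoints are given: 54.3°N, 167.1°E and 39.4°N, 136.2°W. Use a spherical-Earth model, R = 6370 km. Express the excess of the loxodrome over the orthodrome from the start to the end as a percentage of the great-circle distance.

2.3%

Great circle: σ = 0.7028 rad → d_gc = Rσ = 4477.0 km
Rhumb: Δφ = -0.2601, Δλ = +0.9896, Δψ = -0.3838, q = Δφ/Δψ = 0.6775 → d_rh = R√(Δφ²+q²Δλ²) = 4581.1 km
Excess = (4581.1 − 4477.0) / 4477.0 = 104.1 / 4477.0 = 2.33% ≈ 2.3%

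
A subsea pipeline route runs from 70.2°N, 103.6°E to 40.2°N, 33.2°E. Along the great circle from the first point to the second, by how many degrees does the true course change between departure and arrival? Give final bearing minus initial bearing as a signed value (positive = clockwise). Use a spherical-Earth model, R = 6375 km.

Initial bearing θ₁ = atan2(sin Δλ cos φ₂, cos φ₁ sin φ₂ − sin φ₁ cos φ₂ cos Δλ) = 268.21°
Final bearing θ₂ = (initial bearing from the destination back to the start) + 180° = 206.31°
Δθ = θ₂ − θ₁ = -61.9°

-61.9°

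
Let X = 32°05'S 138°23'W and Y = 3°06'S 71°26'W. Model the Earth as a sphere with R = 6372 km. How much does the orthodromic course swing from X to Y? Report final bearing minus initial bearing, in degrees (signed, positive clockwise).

Initial bearing θ₁ = atan2(sin Δλ cos φ₂, cos φ₁ sin φ₂ − sin φ₁ cos φ₂ cos Δλ) = 80.01°
Final bearing θ₂ = (initial bearing from the destination back to the start) + 180° = 56.68°
Δθ = θ₂ − θ₁ = -23.3°

-23.3°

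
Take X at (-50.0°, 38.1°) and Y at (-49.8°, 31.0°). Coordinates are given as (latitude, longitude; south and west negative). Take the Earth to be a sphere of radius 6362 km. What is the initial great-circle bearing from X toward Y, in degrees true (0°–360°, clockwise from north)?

269.8°

θ = atan2( sin Δλ·cos φ₂ ,  cos φ₁ sin φ₂ − sin φ₁ cos φ₂ cos Δλ )
  = atan2(-0.0798, -0.0003) = 269.78°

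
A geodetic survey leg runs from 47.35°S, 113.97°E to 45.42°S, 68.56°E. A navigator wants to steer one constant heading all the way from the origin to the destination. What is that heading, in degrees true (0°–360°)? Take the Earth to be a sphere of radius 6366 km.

Meridional parts: M(φ₁)=-0.9406, M(φ₂)=-0.8918 → ΔM = +0.0488;  Δλ = -0.7926 rad
tan C = Δλ / ΔM = -16.2277 → C = 273.53°

273.5°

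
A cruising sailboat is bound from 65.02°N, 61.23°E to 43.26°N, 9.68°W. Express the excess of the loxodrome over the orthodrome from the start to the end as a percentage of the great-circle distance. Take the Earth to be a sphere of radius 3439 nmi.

4.6%

Great circle: σ = 0.7644 rad → d_gc = Rσ = 2628.8 nmi
Rhumb: Δφ = -0.3798, Δλ = -1.2376, Δψ = -0.6682, q = Δφ/Δψ = 0.5683 → d_rh = R√(Δφ²+q²Δλ²) = 2749.1 nmi
Excess = (2749.1 − 2628.8) / 2628.8 = 120.3 / 2628.8 = 4.58% ≈ 4.6%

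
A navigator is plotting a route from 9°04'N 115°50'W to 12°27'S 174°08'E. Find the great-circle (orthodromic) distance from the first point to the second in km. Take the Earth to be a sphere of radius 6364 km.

cos σ = sin φ₁ sin φ₂ + cos φ₁ cos φ₂ cos Δλ
      = sin(9.07°)sin(-12.45°) + cos(9.07°)cos(-12.45°)cos(-70.03°) = 0.2953
σ = 72.824° → d = Rσ = 6364·1.27102 = 8089 km

8089 km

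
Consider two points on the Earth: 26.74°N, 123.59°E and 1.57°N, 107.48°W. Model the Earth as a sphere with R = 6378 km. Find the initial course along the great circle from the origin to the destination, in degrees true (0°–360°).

N = sin Δλ·cos φ₂ = +0.7776;  D = cos φ₁ sin φ₂ − sin φ₁ cos φ₂ cos Δλ = +0.3071
initial course = atan2(N, D) = 68.45°

68.5°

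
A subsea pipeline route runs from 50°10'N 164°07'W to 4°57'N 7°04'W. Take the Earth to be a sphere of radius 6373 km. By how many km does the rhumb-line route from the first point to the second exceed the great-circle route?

Great circle: cos σ = sin φ₁ sin φ₂ + cos φ₁ cos φ₂ cos Δλ,  σ = 2.1193 rad → d_gc = 13506.2 km
Rhumb line: Δψ = -0.9287, q = Δφ/Δψ = 0.8498, d_rh = R√(Δφ²+q²Δλ²) = 15673.0 km
Excess = 15673.0 − 13506.2 = 2166.8 ≈ 2167 km

2167 km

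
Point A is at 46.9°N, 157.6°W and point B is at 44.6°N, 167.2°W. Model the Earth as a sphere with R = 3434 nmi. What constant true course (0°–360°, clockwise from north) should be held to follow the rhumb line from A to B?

251.0°

Meridional parts: M(φ₁)=+0.9291, M(φ₂)=+0.8715 → ΔM = -0.0575;  Δλ = -0.1676 rad
tan C = Δλ / ΔM = +2.9119 → C = 251.05°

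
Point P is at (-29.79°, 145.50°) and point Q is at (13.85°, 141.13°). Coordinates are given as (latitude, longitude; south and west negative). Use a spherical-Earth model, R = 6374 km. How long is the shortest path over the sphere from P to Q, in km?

4877 km

cos σ = sin φ₁ sin φ₂ + cos φ₁ cos φ₂ cos Δλ
      = sin(-29.79°)sin(13.85°) + cos(-29.79°)cos(13.85°)cos(-4.37°) = 0.7212
σ = 43.843° → d = Rσ = 6374·0.76520 = 4877 km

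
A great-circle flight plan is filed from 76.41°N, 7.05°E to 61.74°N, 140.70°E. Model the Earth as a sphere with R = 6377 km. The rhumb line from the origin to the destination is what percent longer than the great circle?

23.8%

Great circle: σ = 0.6772 rad → d_gc = Rσ = 4318.3 km
Rhumb: Δφ = -0.2560, Δλ = +2.3326, Δψ = -0.7480, q = Δφ/Δψ = 0.3423 → d_rh = R√(Δφ²+q²Δλ²) = 5347.3 km
Excess = (5347.3 − 4318.3) / 4318.3 = 1029.0 / 4318.3 = 23.83% ≈ 23.8%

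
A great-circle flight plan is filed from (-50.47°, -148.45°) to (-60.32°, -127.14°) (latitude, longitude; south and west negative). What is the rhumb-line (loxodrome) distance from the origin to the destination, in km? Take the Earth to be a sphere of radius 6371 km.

Δψ = ln[tan(π/4+φ₂/2)/tan(π/4+φ₁/2)] = -0.3047;  Δφ = -0.1719 rad,  Δλ = +0.3719 rad
q = Δφ/Δψ = 0.5643
d = R·√(Δφ² + q²Δλ²) = 6371·0.27129 = 1728 km

1728 km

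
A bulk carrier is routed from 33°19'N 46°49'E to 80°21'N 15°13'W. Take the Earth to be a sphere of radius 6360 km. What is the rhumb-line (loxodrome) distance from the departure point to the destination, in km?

Rhumb course C = atan2(Δλ, Δψ) with Δψ = ln[tan(π/4+φ₂/2)/tan(π/4+φ₁/2)] = +1.8547, Δλ = -1.0827 → C = 329.73°
d = R·|Δφ| / |cos C| = 6360·0.82089 / 0.86362 = 6045 km

6045 km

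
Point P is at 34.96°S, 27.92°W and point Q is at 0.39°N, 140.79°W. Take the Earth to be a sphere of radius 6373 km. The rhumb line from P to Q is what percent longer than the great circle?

Great circle: σ = 1.8991 rad → d_gc = Rσ = 12102.7 km
Rhumb: Δφ = +0.6170, Δλ = -1.9700, Δψ = +0.6588, q = Δφ/Δψ = 0.9365 → d_rh = R√(Δφ²+q²Δλ²) = 12397.6 km
Excess = (12397.6 − 12102.7) / 12102.7 = 294.9 / 12102.7 = 2.44% ≈ 2.4%

2.4%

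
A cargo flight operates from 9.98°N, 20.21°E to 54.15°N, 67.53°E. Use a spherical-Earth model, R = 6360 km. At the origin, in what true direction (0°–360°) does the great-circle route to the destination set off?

θ = atan2( sin Δλ·cos φ₂ ,  cos φ₁ sin φ₂ − sin φ₁ cos φ₂ cos Δλ )
  = atan2(+0.4306, +0.7295) = 30.55°

30.5°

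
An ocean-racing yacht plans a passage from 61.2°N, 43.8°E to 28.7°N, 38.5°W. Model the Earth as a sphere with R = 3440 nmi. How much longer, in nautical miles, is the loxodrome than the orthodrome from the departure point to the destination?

Great circle: cos σ = sin φ₁ sin φ₂ + cos φ₁ cos φ₂ cos Δλ,  σ = 1.0731 rad → d_gc = 3691.3 nmi
Rhumb line: Δψ = -0.8364, q = Δφ/Δψ = 0.6782, d_rh = R√(Δφ²+q²Δλ²) = 3877.9 nmi
Excess = 3877.9 − 3691.3 = 186.6 ≈ 187 nmi

187 nmi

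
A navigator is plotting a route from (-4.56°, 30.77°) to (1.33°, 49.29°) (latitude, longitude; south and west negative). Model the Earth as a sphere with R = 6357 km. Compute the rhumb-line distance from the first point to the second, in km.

2155 km

Rhumb course C = atan2(Δλ, Δψ) with Δψ = ln[tan(π/4+φ₂/2)/tan(π/4+φ₁/2)] = +0.1029, Δλ = +0.3232 → C = 72.34°
d = R·|Δφ| / |cos C| = 6357·0.10280 / 0.30331 = 2155 km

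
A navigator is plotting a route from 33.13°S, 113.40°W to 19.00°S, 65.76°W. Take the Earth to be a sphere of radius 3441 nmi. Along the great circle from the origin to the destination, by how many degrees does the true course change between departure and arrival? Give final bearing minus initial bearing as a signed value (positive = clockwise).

Initial bearing θ₁ = atan2(sin Δλ cos φ₂, cos φ₁ sin φ₂ − sin φ₁ cos φ₂ cos Δλ) = 83.83°
Final bearing θ₂ = (initial bearing from the destination back to the start) + 180° = 61.71°
Δθ = θ₂ − θ₁ = -22.1°

-22.1°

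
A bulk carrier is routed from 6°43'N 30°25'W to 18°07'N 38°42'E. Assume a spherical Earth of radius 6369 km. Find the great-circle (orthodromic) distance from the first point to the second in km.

7571 km

Haversine: a = sin²(Δφ/2)+cos φ₁ cos φ₂ sin²(Δλ/2) = 0.31358;  σ = 2·atan2(√a,√(1−a))
σ = 68.109° → d = Rσ = 6369·1.18873 = 7571 km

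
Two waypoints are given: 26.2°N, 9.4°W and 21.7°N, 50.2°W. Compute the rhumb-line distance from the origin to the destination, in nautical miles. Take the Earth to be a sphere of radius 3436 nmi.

2252 nmi

Δψ = ln[tan(π/4+φ₂/2)/tan(π/4+φ₁/2)] = -0.0860;  Δφ = -0.0785 rad,  Δλ = -0.7121 rad
q = Δφ/Δψ = 0.9136
d = R·√(Δφ² + q²Δλ²) = 3436·0.65527 = 2252 nmi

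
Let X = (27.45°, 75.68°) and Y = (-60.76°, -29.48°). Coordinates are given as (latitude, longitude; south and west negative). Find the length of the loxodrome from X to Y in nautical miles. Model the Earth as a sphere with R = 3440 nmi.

Rhumb course C = atan2(Δλ, Δψ) with Δψ = ln[tan(π/4+φ₂/2)/tan(π/4+φ₁/2)] = -1.8423, Δλ = -1.8354 → C = 224.89°
d = R·|Δφ| / |cos C| = 3440·1.53955 / 0.70844 = 7476 nmi

7476 nmi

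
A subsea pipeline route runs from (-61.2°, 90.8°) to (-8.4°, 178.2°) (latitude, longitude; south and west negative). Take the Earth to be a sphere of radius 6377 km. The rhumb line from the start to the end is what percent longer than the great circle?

Great circle: σ = 1.4206 rad → d_gc = Rσ = 9059.2 km
Rhumb: Δφ = +0.9215, Δλ = +1.5254, Δψ = +1.2125, q = Δφ/Δψ = 0.7600 → d_rh = R√(Δφ²+q²Δλ²) = 9444.3 km
Excess = (9444.3 − 9059.2) / 9059.2 = 385.1 / 9059.2 = 4.251% ≈ 4.3%

4.3%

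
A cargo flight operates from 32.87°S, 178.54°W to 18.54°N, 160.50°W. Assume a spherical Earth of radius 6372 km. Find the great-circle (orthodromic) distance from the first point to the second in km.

6031 km

cos σ = sin φ₁ sin φ₂ + cos φ₁ cos φ₂ cos Δλ
      = sin(-32.87°)sin(18.54°) + cos(-32.87°)cos(18.54°)cos(18.04°) = 0.5846
σ = 54.225° → d = Rσ = 6372·0.94641 = 6031 km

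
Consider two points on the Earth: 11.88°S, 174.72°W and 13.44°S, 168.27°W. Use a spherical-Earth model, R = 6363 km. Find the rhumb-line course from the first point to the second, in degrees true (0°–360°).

Meridional parts: M(φ₁)=-0.2088, M(φ₂)=-0.2368 → ΔM = -0.0279;  Δλ = +0.1126 rad
tan C = Δλ / ΔM = -4.0340 → C = 103.92°

103.9°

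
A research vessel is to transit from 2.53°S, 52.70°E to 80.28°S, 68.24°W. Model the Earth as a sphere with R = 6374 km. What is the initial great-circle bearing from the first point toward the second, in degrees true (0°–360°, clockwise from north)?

θ = atan2( sin Δλ·cos φ₂ ,  cos φ₁ sin φ₂ − sin φ₁ cos φ₂ cos Δλ )
  = atan2(-0.1448, -0.9885) = 188.33°

188.3°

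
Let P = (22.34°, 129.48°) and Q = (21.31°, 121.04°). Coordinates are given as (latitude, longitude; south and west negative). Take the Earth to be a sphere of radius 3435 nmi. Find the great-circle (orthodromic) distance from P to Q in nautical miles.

474 nmi

cos σ = sin φ₁ sin φ₂ + cos φ₁ cos φ₂ cos Δλ
      = sin(22.34°)sin(21.31°) + cos(22.34°)cos(21.31°)cos(-8.44°) = 0.9905
σ = 7.901° → d = Rσ = 3435·0.13790 = 474 nmi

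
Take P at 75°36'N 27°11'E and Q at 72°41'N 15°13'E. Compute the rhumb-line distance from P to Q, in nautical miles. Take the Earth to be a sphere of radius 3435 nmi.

262 nmi

Δψ = ln[tan(π/4+φ₂/2)/tan(π/4+φ₁/2)] = -0.1868;  Δφ = -0.0509 rad,  Δλ = -0.2089 rad
q = Δφ/Δψ = 0.2725
d = R·√(Δφ² + q²Δλ²) = 3435·0.07636 = 262 nmi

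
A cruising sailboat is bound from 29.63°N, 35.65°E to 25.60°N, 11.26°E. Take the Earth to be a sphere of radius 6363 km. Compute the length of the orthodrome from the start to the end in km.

cos σ = sin φ₁ sin φ₂ + cos φ₁ cos φ₂ cos Δλ
      = sin(29.63°)sin(25.60°) + cos(29.63°)cos(25.60°)cos(-24.39°) = 0.9276
σ = 21.941° → d = Rσ = 6363·0.38294 = 2437 km

2437 km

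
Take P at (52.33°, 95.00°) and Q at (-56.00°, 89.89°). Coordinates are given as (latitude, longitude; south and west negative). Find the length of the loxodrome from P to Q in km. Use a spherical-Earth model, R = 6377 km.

12066 km

Δψ = ln[tan(π/4+φ₂/2)/tan(π/4+φ₁/2)] = -2.2606;  Δφ = -1.8907 rad,  Δλ = -0.0892 rad
q = Δφ/Δψ = 0.8364
d = R·√(Δφ² + q²Δλ²) = 6377·1.89219 = 12066 km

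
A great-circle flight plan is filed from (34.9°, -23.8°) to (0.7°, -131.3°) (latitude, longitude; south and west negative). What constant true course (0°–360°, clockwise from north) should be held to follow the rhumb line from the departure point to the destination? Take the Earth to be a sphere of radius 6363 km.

Meridional parts: M(φ₁)=+0.6507, M(φ₂)=+0.0122 → ΔM = -0.6385;  Δλ = -1.8762 rad
tan C = Δλ / ΔM = +2.9385 → C = 251.21°

251.2°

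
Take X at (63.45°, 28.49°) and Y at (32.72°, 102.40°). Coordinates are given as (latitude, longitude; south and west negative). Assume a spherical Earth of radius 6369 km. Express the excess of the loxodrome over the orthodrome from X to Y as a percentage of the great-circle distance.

Great circle: σ = 0.9425 rad → d_gc = Rσ = 6002.9 km
Rhumb: Δφ = -0.5363, Δλ = +1.2900, Δψ = -0.8393, q = Δφ/Δψ = 0.6390 → d_rh = R√(Δφ²+q²Δλ²) = 6263.6 km
Excess = (6263.6 − 6002.9) / 6002.9 = 260.7 / 6002.9 = 4.34% ≈ 4.3%

4.3%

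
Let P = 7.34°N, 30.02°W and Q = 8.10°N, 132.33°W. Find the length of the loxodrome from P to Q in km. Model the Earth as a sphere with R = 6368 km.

11268 km

Δψ = ln[tan(π/4+φ₂/2)/tan(π/4+φ₁/2)] = +0.0134;  Δφ = +0.0133 rad,  Δλ = -1.7856 rad
q = Δφ/Δψ = 0.9909
d = R·√(Δφ² + q²Δλ²) = 6368·1.76950 = 11268 km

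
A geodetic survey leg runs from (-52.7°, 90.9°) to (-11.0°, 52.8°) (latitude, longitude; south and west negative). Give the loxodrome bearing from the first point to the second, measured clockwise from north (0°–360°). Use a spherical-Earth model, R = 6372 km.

Meridional parts: M(φ₁)=-1.0862, M(φ₂)=-0.1932 → ΔM = +0.8930;  Δλ = -0.6650 rad
tan C = Δλ / ΔM = -0.7447 → C = 323.33°

323.3°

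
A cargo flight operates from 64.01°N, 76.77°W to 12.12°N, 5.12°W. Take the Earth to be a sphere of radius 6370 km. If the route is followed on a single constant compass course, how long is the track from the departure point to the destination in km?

Rhumb course C = atan2(Δλ, Δψ) with Δψ = ln[tan(π/4+φ₂/2)/tan(π/4+φ₁/2)] = -1.2532, Δλ = +1.2505 → C = 135.06°
d = R·|Δφ| / |cos C| = 6370·0.90565 / 0.70785 = 8150 km

8150 km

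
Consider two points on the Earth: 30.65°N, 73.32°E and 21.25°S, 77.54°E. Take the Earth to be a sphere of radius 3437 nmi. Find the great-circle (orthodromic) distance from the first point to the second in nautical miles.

3123 nmi

cos σ = sin φ₁ sin φ₂ + cos φ₁ cos φ₂ cos Δλ
      = sin(30.65°)sin(-21.25°) + cos(30.65°)cos(-21.25°)cos(4.22°) = 0.6149
σ = 52.058° → d = Rσ = 3437·0.90859 = 3123 nmi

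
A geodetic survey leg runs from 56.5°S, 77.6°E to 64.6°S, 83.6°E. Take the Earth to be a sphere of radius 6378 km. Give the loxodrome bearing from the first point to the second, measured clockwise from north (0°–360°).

160.1°

Meridional parts: M(φ₁)=-1.2008, M(φ₂)=-1.4901 → ΔM = -0.2893;  Δλ = +0.1047 rad
tan C = Δλ / ΔM = -0.3620 → C = 160.10°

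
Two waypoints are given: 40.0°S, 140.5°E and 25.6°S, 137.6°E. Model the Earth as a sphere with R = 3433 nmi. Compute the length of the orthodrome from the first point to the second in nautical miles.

Haversine: a = sin²(Δφ/2)+cos φ₁ cos φ₂ sin²(Δλ/2) = 0.01615;  σ = 2·atan2(√a,√(1−a))
σ = 14.602° → d = Rσ = 3433·0.25486 = 875 nmi

875 nmi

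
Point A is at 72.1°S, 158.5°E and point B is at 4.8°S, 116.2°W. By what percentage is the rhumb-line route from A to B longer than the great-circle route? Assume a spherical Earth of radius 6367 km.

Great circle: σ = 1.4659 rad → d_gc = Rσ = 9333.3 km
Rhumb: Δφ = +1.1746, Δλ = +1.4888, Δψ = +1.7645, q = Δφ/Δψ = 0.6657 → d_rh = R√(Δφ²+q²Δλ²) = 9785.0 km
Excess = (9785.0 − 9333.3) / 9333.3 = 451.7 / 9333.3 = 4.84% ≈ 4.8%

4.8%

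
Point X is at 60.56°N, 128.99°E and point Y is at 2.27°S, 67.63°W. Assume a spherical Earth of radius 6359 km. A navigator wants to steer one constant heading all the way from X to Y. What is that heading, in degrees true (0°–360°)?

Meridional parts: M(φ₁)=+1.3367, M(φ₂)=-0.0396 → ΔM = -1.3763;  Δλ = +2.8515 rad
tan C = Δλ / ΔM = -2.0719 → C = 115.76°

115.8°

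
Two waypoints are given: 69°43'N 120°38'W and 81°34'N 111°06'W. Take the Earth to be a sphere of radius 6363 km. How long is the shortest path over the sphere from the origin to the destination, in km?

cos σ = sin φ₁ sin φ₂ + cos φ₁ cos φ₂ cos Δλ
      = sin(69.72°)sin(81.57°) + cos(69.72°)cos(81.57°)cos(9.53°) = 0.9780
σ = 12.044° → d = Rσ = 6363·0.21021 = 1338 km

1338 km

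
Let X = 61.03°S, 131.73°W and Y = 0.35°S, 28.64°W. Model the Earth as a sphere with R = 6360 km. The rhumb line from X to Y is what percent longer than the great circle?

Great circle: σ = 1.6753 rad → d_gc = Rσ = 10655.1 km
Rhumb: Δφ = +1.0591, Δλ = +1.7993, Δψ = +1.3474, q = Δφ/Δψ = 0.7860 → d_rh = R√(Δφ²+q²Δλ²) = 11237.1 km
Excess = (11237.1 − 10655.1) / 10655.1 = 582.0 / 10655.1 = 5.46% ≈ 5.5%

5.5%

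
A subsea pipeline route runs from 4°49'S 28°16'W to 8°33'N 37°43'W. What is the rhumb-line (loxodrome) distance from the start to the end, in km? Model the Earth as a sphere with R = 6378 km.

Δψ = ln[tan(π/4+φ₂/2)/tan(π/4+φ₁/2)] = +0.2339;  Δφ = +0.2333 rad,  Δλ = -0.1649 rad
q = Δφ/Δψ = 0.9972
d = R·√(Δφ² + q²Δλ²) = 6378·0.28544 = 1821 km

1821 km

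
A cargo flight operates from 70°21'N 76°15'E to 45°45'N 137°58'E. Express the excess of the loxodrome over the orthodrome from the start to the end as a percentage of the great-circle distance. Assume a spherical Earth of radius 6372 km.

3.7%

Great circle: σ = 0.6669 rad → d_gc = Rσ = 4249.2 km
Rhumb: Δφ = -0.4294, Δλ = +1.0772, Δψ = -0.8534, q = Δφ/Δψ = 0.5031 → d_rh = R√(Δφ²+q²Δλ²) = 4405.5 km
Excess = (4405.5 − 4249.2) / 4249.2 = 156.3 / 4249.2 = 3.68% ≈ 3.7%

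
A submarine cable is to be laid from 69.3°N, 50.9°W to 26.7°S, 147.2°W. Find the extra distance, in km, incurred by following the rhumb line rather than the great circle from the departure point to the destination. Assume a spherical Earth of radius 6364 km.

Great circle: cos σ = sin φ₁ sin φ₂ + cos φ₁ cos φ₂ cos Δλ,  σ = 2.0431 rad → d_gc = 13002.5 km
Rhumb line: Δψ = -2.1841, q = Δφ/Δψ = 0.7671, d_rh = R√(Δφ²+q²Δλ²) = 13454.7 km
Excess = 13454.7 − 13002.5 = 452.2 ≈ 452 km

452 km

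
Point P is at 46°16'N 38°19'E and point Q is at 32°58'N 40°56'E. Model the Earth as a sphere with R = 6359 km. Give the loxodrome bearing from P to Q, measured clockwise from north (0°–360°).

171.4°

Δψ = ln[tan(π/4+φ₂/2)/tan(π/4+φ₁/2)] = -0.3030
Δλ = +0.0457 rad (taken the short way round)
course = atan2(Δλ, Δψ) = 171.43°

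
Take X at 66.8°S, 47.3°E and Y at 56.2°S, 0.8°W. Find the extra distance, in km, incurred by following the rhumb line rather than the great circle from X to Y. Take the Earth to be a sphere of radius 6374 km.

Great circle: cos σ = sin φ₁ sin φ₂ + cos φ₁ cos φ₂ cos Δλ,  σ = 0.4272 rad → d_gc = 2722.8 km
Rhumb line: Δψ = +0.3921, q = Δφ/Δψ = 0.4718, d_rh = R√(Δφ²+q²Δλ²) = 2786.5 km
Excess = 2786.5 − 2722.8 = 63.7 ≈ 64 km

64 km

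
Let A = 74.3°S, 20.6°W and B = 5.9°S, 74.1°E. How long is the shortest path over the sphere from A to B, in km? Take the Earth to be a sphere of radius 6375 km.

9523 km

Haversine: a = sin²(Δφ/2)+cos φ₁ cos φ₂ sin²(Δλ/2) = 0.46155;  σ = 2·atan2(√a,√(1−a))
σ = 85.589° → d = Rσ = 6375·1.49382 = 9523 km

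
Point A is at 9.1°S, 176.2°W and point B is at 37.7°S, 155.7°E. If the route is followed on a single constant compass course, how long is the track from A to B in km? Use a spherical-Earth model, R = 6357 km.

4245 km

Δψ = ln[tan(π/4+φ₂/2)/tan(π/4+φ₁/2)] = -0.5519;  Δφ = -0.4992 rad,  Δλ = -0.4904 rad
q = Δφ/Δψ = 0.9045
d = R·√(Δφ² + q²Δλ²) = 6357·0.66780 = 4245 km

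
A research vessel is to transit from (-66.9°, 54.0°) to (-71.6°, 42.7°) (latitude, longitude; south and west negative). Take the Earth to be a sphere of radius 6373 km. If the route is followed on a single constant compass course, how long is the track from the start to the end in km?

Δψ = ln[tan(π/4+φ₂/2)/tan(π/4+φ₁/2)] = -0.2325;  Δφ = -0.0820 rad,  Δλ = -0.1972 rad
q = Δφ/Δψ = 0.3528
d = R·√(Δφ² + q²Δλ²) = 6373·0.10757 = 686 km

686 km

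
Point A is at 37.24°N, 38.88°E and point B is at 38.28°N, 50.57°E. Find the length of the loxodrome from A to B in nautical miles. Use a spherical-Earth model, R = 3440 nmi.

Δψ = ln[tan(π/4+φ₂/2)/tan(π/4+φ₁/2)] = +0.0230;  Δφ = +0.0182 rad,  Δλ = +0.2040 rad
q = Δφ/Δψ = 0.7906
d = R·√(Δφ² + q²Δλ²) = 3440·0.16232 = 558 nmi

558 nmi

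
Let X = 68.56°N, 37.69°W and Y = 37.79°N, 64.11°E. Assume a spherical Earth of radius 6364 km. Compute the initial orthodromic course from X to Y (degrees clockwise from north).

64.2°

θ = atan2( sin Δλ·cos φ₂ ,  cos φ₁ sin φ₂ − sin φ₁ cos φ₂ cos Δλ )
  = atan2(+0.7736, +0.3744) = 64.17°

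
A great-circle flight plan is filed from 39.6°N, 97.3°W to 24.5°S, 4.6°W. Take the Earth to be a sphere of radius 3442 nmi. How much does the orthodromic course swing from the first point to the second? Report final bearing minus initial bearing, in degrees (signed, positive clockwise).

At departure: θ₁ = atan2(sin Δλ cos φ₂, cos φ₁ sin φ₂ − sin φ₁ cos φ₂ cos Δλ) = 107.82°
At arrival: θ₂ = atan2(sin Δλ cos φ₁, −cos φ₂ sin φ₁ + sin φ₂ cos φ₁ cos Δλ) = 126.28°
Δθ = θ₂ − θ₁ = +18.5°

+18.5°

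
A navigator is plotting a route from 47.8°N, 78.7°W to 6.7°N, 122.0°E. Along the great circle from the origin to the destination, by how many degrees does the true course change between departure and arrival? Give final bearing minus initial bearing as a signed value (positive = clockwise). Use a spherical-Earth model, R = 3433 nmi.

-139.0°

Initial bearing θ₁ = atan2(sin Δλ cos φ₂, cos φ₁ sin φ₂ − sin φ₁ cos φ₂ cos Δλ) = 335.40°
Final bearing θ₂ = (initial bearing from the destination back to the start) + 180° = 196.36°
Δθ = θ₂ − θ₁ = -139.0°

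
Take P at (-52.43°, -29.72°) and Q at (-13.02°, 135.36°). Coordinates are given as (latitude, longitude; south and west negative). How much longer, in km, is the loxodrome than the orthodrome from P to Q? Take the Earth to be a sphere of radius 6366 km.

Great circle: cos σ = sin φ₁ sin φ₂ + cos φ₁ cos φ₂ cos Δλ,  σ = 1.9774 rad → d_gc = 12587.90 km
Rhumb line: Δψ = +0.8492, q = Δφ/Δψ = 0.8100, d_rh = R√(Δφ²+q²Δλ²) = 15488.42 km
Excess = 15488.42 − 12587.90 = 2900.52 ≈ 2901 km

2901 km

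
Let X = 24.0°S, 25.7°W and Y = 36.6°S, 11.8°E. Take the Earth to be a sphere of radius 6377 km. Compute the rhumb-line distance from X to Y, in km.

3855 km

Δψ = ln[tan(π/4+φ₂/2)/tan(π/4+φ₁/2)] = -0.2556;  Δφ = -0.2199 rad,  Δλ = +0.6545 rad
q = Δφ/Δψ = 0.8605
d = R·√(Δφ² + q²Δλ²) = 6377·0.60458 = 3855 km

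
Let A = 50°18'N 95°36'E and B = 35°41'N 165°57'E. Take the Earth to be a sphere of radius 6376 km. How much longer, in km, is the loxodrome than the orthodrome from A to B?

Great circle: cos σ = sin φ₁ sin φ₂ + cos φ₁ cos φ₂ cos Δλ,  σ = 0.8979 rad → d_gc = 5724.9 km
Rhumb line: Δψ = -0.3514, q = Δφ/Δψ = 0.7260, d_rh = R√(Δφ²+q²Δλ²) = 5911.7 km
Excess = 5911.7 − 5724.9 = 186.8 ≈ 187 km

187 km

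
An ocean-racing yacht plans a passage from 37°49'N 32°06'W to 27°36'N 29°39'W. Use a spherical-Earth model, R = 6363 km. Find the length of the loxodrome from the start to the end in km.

1157 km

Δψ = ln[tan(π/4+φ₂/2)/tan(π/4+φ₁/2)] = -0.2124;  Δφ = -0.1783 rad,  Δλ = +0.0428 rad
q = Δφ/Δψ = 0.8394
d = R·√(Δφ² + q²Δλ²) = 6363·0.18189 = 1157 km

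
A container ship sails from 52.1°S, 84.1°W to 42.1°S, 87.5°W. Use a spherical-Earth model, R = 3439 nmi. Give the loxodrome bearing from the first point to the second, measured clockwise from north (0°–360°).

347.0°

Meridional parts: M(φ₁)=-1.0690, M(φ₂)=-0.8115 → ΔM = +0.2575;  Δλ = -0.0593 rad
tan C = Δλ / ΔM = -0.2305 → C = 347.02°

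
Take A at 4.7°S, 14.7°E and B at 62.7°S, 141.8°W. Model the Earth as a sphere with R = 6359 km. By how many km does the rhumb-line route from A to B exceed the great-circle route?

Great circle: cos σ = sin φ₁ sin φ₂ + cos φ₁ cos φ₂ cos Δλ,  σ = 1.9245 rad → d_gc = 12238.0 km
Rhumb line: Δψ = -1.3332, q = Δφ/Δψ = 0.7593, d_rh = R√(Δφ²+q²Δλ²) = 14675.6 km
Excess = 14675.6 − 12238.0 = 2437.6 ≈ 2438 km

2438 km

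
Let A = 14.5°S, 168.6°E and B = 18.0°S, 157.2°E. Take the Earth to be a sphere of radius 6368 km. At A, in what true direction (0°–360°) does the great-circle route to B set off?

N = sin Δλ·cos φ₂ = -0.1880;  D = cos φ₁ sin φ₂ − sin φ₁ cos φ₂ cos Δλ = -0.0657
initial course = atan2(N, D) = 250.72°

250.7°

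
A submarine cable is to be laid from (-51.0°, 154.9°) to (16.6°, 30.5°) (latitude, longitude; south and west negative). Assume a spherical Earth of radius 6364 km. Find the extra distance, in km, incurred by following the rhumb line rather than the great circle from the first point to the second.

Great circle: cos σ = sin φ₁ sin φ₂ + cos φ₁ cos φ₂ cos Δλ,  σ = 2.1685 rad → d_gc = 13800.4 km
Rhumb line: Δψ = +1.3320, q = Δφ/Δψ = 0.8858, d_rh = R√(Δφ²+q²Δλ²) = 14358.8 km
Excess = 14358.8 − 13800.4 = 558.4 ≈ 558 km

558 km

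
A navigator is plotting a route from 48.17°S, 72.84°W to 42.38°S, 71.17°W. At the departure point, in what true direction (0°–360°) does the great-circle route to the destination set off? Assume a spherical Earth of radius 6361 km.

12.1°

θ = atan2( sin Δλ·cos φ₂ ,  cos φ₁ sin φ₂ − sin φ₁ cos φ₂ cos Δλ )
  = atan2(+0.0215, +0.1006) = 12.07°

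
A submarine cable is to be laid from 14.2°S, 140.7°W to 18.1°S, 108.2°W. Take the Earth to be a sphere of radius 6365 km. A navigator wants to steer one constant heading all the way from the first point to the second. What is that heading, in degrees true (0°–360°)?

97.1°

Meridional parts: M(φ₁)=-0.2504, M(φ₂)=-0.3213 → ΔM = -0.0709;  Δλ = +0.5672 rad
tan C = Δλ / ΔM = -8.0027 → C = 97.12°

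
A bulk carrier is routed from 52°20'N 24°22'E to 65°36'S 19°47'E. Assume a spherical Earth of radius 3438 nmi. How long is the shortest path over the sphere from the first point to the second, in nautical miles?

7080 nmi

Haversine: a = sin²(Δφ/2)+cos φ₁ cos φ₂ sin²(Δλ/2) = 0.73463;  σ = 2·atan2(√a,√(1−a))
σ = 117.986° → d = Rσ = 3438·2.05924 = 7080 nmi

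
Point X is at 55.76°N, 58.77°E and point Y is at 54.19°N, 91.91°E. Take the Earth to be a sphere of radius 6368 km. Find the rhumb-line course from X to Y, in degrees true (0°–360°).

94.7°

Δψ = ln[tan(π/4+φ₂/2)/tan(π/4+φ₁/2)] = -0.0478
Δλ = +0.5784 rad (taken the short way round)
course = atan2(Δλ, Δψ) = 94.72°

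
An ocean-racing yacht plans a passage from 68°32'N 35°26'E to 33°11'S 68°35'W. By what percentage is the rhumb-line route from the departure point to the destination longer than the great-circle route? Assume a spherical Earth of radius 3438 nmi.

Great circle: σ = 2.1939 rad → d_gc = Rσ = 7542.5 nmi
Rhumb: Δφ = -1.7753, Δλ = -1.8154, Δψ = -2.2776, q = Δφ/Δψ = 0.7794 → d_rh = R√(Δφ²+q²Δλ²) = 7805.1 nmi
Excess = (7805.1 − 7542.5) / 7542.5 = 262.6 / 7542.5 = 3.48% ≈ 3.5%

3.5%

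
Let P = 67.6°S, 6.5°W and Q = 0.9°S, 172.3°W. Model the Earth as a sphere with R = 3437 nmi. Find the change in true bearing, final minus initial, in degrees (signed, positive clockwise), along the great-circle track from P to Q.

+159.1°

Initial bearing θ₁ = atan2(sin Δλ cos φ₂, cos φ₁ sin φ₂ − sin φ₁ cos φ₂ cos Δλ) = 195.21°
Final bearing θ₂ = (initial bearing from the destination back to the start) + 180° = 354.26°
Δθ = θ₂ − θ₁ = +159.1°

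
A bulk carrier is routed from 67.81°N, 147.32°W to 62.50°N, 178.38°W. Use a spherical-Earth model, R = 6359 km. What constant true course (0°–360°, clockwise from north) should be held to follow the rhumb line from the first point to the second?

Meridional parts: M(φ₁)=+1.6291, M(φ₂)=+1.4077 → ΔM = -0.2214;  Δλ = -0.5421 rad
tan C = Δλ / ΔM = +2.4486 → C = 247.78°

247.8°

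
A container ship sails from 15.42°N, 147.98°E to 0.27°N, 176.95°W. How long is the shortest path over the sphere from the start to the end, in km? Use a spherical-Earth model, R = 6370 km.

4202 km

Haversine: a = sin²(Δφ/2)+cos φ₁ cos φ₂ sin²(Δλ/2) = 0.10488;  σ = 2·atan2(√a,√(1−a))
σ = 37.793° → d = Rσ = 6370·0.65961 = 4202 km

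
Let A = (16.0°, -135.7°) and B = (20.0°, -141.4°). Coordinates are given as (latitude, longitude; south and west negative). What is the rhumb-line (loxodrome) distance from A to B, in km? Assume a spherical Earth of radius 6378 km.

Rhumb course C = atan2(Δλ, Δψ) with Δψ = ln[tan(π/4+φ₂/2)/tan(π/4+φ₁/2)] = +0.0734, Δλ = -0.0995 → C = 306.43°
d = R·|Δφ| / |cos C| = 6378·0.06981 / 0.59383 = 750 km

750 km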